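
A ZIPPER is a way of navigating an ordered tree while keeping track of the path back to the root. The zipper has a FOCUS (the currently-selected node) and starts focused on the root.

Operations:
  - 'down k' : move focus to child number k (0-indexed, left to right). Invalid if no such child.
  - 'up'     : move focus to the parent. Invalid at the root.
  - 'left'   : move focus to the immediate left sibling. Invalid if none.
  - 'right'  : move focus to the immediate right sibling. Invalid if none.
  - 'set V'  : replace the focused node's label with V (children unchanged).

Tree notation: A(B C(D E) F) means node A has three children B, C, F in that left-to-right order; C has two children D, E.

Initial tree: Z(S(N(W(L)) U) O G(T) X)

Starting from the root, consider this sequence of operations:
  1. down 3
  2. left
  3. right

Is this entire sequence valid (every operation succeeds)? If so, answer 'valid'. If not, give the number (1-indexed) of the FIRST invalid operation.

Answer: valid

Derivation:
Step 1 (down 3): focus=X path=3 depth=1 children=[] left=['S', 'O', 'G'] right=[] parent=Z
Step 2 (left): focus=G path=2 depth=1 children=['T'] left=['S', 'O'] right=['X'] parent=Z
Step 3 (right): focus=X path=3 depth=1 children=[] left=['S', 'O', 'G'] right=[] parent=Z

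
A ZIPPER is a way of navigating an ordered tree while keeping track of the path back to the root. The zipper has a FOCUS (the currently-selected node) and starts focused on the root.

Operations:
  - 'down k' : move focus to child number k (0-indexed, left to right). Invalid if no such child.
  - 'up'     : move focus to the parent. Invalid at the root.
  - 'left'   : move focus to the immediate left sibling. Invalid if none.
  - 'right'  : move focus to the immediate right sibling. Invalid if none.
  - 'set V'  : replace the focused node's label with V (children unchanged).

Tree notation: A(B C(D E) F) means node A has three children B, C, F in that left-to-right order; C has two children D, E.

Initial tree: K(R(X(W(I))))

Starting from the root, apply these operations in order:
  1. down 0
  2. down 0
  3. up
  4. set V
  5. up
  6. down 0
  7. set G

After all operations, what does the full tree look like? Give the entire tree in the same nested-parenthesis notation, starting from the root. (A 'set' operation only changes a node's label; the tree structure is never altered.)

Step 1 (down 0): focus=R path=0 depth=1 children=['X'] left=[] right=[] parent=K
Step 2 (down 0): focus=X path=0/0 depth=2 children=['W'] left=[] right=[] parent=R
Step 3 (up): focus=R path=0 depth=1 children=['X'] left=[] right=[] parent=K
Step 4 (set V): focus=V path=0 depth=1 children=['X'] left=[] right=[] parent=K
Step 5 (up): focus=K path=root depth=0 children=['V'] (at root)
Step 6 (down 0): focus=V path=0 depth=1 children=['X'] left=[] right=[] parent=K
Step 7 (set G): focus=G path=0 depth=1 children=['X'] left=[] right=[] parent=K

Answer: K(G(X(W(I))))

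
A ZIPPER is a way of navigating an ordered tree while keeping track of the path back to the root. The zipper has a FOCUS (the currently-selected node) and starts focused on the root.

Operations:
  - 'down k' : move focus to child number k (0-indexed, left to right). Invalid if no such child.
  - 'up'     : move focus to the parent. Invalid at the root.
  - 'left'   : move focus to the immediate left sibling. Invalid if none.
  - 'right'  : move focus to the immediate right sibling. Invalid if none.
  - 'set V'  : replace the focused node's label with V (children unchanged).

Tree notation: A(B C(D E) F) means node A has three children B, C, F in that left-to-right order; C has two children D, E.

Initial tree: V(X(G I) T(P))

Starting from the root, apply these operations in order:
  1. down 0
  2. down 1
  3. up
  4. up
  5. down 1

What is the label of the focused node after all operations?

Step 1 (down 0): focus=X path=0 depth=1 children=['G', 'I'] left=[] right=['T'] parent=V
Step 2 (down 1): focus=I path=0/1 depth=2 children=[] left=['G'] right=[] parent=X
Step 3 (up): focus=X path=0 depth=1 children=['G', 'I'] left=[] right=['T'] parent=V
Step 4 (up): focus=V path=root depth=0 children=['X', 'T'] (at root)
Step 5 (down 1): focus=T path=1 depth=1 children=['P'] left=['X'] right=[] parent=V

Answer: T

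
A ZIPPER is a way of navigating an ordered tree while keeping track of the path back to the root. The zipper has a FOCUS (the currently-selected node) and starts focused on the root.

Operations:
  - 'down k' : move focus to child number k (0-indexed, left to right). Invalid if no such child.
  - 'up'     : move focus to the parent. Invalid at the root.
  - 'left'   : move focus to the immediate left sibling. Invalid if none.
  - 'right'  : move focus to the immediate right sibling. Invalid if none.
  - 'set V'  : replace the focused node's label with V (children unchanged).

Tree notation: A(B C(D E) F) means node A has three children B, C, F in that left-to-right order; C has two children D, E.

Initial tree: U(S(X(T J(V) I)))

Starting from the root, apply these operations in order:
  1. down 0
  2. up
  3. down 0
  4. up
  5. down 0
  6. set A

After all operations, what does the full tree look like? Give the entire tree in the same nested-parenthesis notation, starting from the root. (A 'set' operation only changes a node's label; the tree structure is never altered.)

Step 1 (down 0): focus=S path=0 depth=1 children=['X'] left=[] right=[] parent=U
Step 2 (up): focus=U path=root depth=0 children=['S'] (at root)
Step 3 (down 0): focus=S path=0 depth=1 children=['X'] left=[] right=[] parent=U
Step 4 (up): focus=U path=root depth=0 children=['S'] (at root)
Step 5 (down 0): focus=S path=0 depth=1 children=['X'] left=[] right=[] parent=U
Step 6 (set A): focus=A path=0 depth=1 children=['X'] left=[] right=[] parent=U

Answer: U(A(X(T J(V) I)))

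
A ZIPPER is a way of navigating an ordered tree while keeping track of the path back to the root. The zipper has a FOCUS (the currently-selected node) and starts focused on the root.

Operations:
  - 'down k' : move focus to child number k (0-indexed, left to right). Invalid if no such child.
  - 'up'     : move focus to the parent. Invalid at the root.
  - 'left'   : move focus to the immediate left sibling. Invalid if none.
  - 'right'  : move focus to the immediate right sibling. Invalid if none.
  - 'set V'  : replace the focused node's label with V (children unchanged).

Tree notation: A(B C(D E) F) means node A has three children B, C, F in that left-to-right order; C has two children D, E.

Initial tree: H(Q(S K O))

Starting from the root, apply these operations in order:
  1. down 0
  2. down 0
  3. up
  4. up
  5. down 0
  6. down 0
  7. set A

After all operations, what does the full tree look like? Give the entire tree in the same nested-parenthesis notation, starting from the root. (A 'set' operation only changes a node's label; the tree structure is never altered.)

Answer: H(Q(A K O))

Derivation:
Step 1 (down 0): focus=Q path=0 depth=1 children=['S', 'K', 'O'] left=[] right=[] parent=H
Step 2 (down 0): focus=S path=0/0 depth=2 children=[] left=[] right=['K', 'O'] parent=Q
Step 3 (up): focus=Q path=0 depth=1 children=['S', 'K', 'O'] left=[] right=[] parent=H
Step 4 (up): focus=H path=root depth=0 children=['Q'] (at root)
Step 5 (down 0): focus=Q path=0 depth=1 children=['S', 'K', 'O'] left=[] right=[] parent=H
Step 6 (down 0): focus=S path=0/0 depth=2 children=[] left=[] right=['K', 'O'] parent=Q
Step 7 (set A): focus=A path=0/0 depth=2 children=[] left=[] right=['K', 'O'] parent=Q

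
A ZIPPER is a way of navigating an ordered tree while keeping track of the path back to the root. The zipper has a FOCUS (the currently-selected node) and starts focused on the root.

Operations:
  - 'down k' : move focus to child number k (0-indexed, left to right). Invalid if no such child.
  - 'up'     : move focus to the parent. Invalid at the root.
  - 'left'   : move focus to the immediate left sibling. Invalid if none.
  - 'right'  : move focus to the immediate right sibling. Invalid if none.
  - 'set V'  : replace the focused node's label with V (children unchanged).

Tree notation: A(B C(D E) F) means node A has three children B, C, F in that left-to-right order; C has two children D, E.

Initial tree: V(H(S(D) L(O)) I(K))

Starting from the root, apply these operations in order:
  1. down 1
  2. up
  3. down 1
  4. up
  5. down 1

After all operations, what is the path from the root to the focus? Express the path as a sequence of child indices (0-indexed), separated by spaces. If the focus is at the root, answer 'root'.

Step 1 (down 1): focus=I path=1 depth=1 children=['K'] left=['H'] right=[] parent=V
Step 2 (up): focus=V path=root depth=0 children=['H', 'I'] (at root)
Step 3 (down 1): focus=I path=1 depth=1 children=['K'] left=['H'] right=[] parent=V
Step 4 (up): focus=V path=root depth=0 children=['H', 'I'] (at root)
Step 5 (down 1): focus=I path=1 depth=1 children=['K'] left=['H'] right=[] parent=V

Answer: 1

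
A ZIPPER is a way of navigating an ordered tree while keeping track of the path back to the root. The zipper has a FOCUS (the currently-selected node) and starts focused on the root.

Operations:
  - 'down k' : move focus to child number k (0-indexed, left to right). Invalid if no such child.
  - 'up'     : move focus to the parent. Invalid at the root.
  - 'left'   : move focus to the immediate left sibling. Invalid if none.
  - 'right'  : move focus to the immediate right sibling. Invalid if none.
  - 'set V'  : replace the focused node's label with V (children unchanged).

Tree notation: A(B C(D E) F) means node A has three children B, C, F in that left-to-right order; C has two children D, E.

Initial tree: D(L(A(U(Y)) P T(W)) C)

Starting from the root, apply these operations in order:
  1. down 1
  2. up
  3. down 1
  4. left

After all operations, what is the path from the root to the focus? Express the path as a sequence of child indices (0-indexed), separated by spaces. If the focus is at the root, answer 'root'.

Answer: 0

Derivation:
Step 1 (down 1): focus=C path=1 depth=1 children=[] left=['L'] right=[] parent=D
Step 2 (up): focus=D path=root depth=0 children=['L', 'C'] (at root)
Step 3 (down 1): focus=C path=1 depth=1 children=[] left=['L'] right=[] parent=D
Step 4 (left): focus=L path=0 depth=1 children=['A', 'P', 'T'] left=[] right=['C'] parent=D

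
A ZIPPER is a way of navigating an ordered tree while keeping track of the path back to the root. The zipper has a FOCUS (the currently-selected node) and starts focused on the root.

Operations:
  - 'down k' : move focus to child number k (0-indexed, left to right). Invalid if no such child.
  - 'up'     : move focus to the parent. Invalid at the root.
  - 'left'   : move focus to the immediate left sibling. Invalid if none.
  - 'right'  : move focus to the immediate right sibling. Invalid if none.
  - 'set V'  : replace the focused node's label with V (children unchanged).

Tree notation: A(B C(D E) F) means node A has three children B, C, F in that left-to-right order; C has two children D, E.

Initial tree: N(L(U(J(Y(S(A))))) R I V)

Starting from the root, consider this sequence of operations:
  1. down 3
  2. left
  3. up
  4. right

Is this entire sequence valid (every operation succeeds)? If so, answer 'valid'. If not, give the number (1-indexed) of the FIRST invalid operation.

Step 1 (down 3): focus=V path=3 depth=1 children=[] left=['L', 'R', 'I'] right=[] parent=N
Step 2 (left): focus=I path=2 depth=1 children=[] left=['L', 'R'] right=['V'] parent=N
Step 3 (up): focus=N path=root depth=0 children=['L', 'R', 'I', 'V'] (at root)
Step 4 (right): INVALID

Answer: 4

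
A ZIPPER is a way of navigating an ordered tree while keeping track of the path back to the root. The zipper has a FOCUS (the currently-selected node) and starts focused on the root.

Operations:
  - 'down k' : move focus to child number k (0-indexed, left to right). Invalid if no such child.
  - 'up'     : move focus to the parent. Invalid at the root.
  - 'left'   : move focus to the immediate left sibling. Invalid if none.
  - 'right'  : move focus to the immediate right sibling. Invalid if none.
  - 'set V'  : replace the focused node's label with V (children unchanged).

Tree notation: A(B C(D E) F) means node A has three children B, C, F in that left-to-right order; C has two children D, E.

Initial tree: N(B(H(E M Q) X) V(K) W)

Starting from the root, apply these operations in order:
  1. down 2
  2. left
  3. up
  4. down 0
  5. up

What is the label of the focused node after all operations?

Step 1 (down 2): focus=W path=2 depth=1 children=[] left=['B', 'V'] right=[] parent=N
Step 2 (left): focus=V path=1 depth=1 children=['K'] left=['B'] right=['W'] parent=N
Step 3 (up): focus=N path=root depth=0 children=['B', 'V', 'W'] (at root)
Step 4 (down 0): focus=B path=0 depth=1 children=['H', 'X'] left=[] right=['V', 'W'] parent=N
Step 5 (up): focus=N path=root depth=0 children=['B', 'V', 'W'] (at root)

Answer: N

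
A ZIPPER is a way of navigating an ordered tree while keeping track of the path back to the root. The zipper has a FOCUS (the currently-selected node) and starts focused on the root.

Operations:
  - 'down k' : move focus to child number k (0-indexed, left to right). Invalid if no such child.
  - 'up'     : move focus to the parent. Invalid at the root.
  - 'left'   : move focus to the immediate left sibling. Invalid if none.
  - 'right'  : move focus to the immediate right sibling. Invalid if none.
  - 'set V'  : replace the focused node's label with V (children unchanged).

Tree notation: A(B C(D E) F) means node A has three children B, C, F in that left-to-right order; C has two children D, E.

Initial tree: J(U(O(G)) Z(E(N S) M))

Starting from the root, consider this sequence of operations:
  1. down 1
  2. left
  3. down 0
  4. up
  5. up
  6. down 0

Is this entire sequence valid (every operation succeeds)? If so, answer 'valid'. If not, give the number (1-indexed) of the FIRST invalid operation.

Step 1 (down 1): focus=Z path=1 depth=1 children=['E', 'M'] left=['U'] right=[] parent=J
Step 2 (left): focus=U path=0 depth=1 children=['O'] left=[] right=['Z'] parent=J
Step 3 (down 0): focus=O path=0/0 depth=2 children=['G'] left=[] right=[] parent=U
Step 4 (up): focus=U path=0 depth=1 children=['O'] left=[] right=['Z'] parent=J
Step 5 (up): focus=J path=root depth=0 children=['U', 'Z'] (at root)
Step 6 (down 0): focus=U path=0 depth=1 children=['O'] left=[] right=['Z'] parent=J

Answer: valid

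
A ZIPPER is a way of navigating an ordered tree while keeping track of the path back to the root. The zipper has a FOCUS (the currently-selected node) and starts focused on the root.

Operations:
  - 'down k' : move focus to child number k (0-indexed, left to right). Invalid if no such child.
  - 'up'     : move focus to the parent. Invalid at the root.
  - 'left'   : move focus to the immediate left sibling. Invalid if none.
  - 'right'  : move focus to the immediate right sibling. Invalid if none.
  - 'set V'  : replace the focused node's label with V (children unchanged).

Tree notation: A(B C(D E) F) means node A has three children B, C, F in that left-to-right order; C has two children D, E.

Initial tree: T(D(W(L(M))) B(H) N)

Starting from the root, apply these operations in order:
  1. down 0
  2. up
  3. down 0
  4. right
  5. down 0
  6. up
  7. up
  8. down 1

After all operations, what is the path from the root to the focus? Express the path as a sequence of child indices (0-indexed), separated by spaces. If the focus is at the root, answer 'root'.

Step 1 (down 0): focus=D path=0 depth=1 children=['W'] left=[] right=['B', 'N'] parent=T
Step 2 (up): focus=T path=root depth=0 children=['D', 'B', 'N'] (at root)
Step 3 (down 0): focus=D path=0 depth=1 children=['W'] left=[] right=['B', 'N'] parent=T
Step 4 (right): focus=B path=1 depth=1 children=['H'] left=['D'] right=['N'] parent=T
Step 5 (down 0): focus=H path=1/0 depth=2 children=[] left=[] right=[] parent=B
Step 6 (up): focus=B path=1 depth=1 children=['H'] left=['D'] right=['N'] parent=T
Step 7 (up): focus=T path=root depth=0 children=['D', 'B', 'N'] (at root)
Step 8 (down 1): focus=B path=1 depth=1 children=['H'] left=['D'] right=['N'] parent=T

Answer: 1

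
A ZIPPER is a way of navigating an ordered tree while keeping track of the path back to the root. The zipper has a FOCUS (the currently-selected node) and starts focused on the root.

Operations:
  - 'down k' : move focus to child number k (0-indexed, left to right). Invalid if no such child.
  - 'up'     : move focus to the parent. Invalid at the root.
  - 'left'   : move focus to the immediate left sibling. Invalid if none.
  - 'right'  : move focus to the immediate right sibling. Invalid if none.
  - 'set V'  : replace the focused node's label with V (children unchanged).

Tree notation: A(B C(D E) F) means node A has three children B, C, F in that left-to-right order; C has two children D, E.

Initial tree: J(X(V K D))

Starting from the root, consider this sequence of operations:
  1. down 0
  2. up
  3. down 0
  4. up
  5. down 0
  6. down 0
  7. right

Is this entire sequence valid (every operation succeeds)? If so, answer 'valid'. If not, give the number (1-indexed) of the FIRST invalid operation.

Step 1 (down 0): focus=X path=0 depth=1 children=['V', 'K', 'D'] left=[] right=[] parent=J
Step 2 (up): focus=J path=root depth=0 children=['X'] (at root)
Step 3 (down 0): focus=X path=0 depth=1 children=['V', 'K', 'D'] left=[] right=[] parent=J
Step 4 (up): focus=J path=root depth=0 children=['X'] (at root)
Step 5 (down 0): focus=X path=0 depth=1 children=['V', 'K', 'D'] left=[] right=[] parent=J
Step 6 (down 0): focus=V path=0/0 depth=2 children=[] left=[] right=['K', 'D'] parent=X
Step 7 (right): focus=K path=0/1 depth=2 children=[] left=['V'] right=['D'] parent=X

Answer: valid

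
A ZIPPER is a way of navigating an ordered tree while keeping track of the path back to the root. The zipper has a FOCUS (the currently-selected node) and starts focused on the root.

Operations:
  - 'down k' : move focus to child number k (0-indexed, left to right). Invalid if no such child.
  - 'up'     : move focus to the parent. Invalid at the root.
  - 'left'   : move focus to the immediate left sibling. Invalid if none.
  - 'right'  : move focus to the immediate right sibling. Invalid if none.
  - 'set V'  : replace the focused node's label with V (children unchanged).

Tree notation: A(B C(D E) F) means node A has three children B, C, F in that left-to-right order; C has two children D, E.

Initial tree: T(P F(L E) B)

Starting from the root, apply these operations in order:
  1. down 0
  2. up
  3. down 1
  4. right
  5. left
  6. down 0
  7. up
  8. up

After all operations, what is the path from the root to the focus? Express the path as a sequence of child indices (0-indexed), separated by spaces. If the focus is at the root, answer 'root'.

Answer: root

Derivation:
Step 1 (down 0): focus=P path=0 depth=1 children=[] left=[] right=['F', 'B'] parent=T
Step 2 (up): focus=T path=root depth=0 children=['P', 'F', 'B'] (at root)
Step 3 (down 1): focus=F path=1 depth=1 children=['L', 'E'] left=['P'] right=['B'] parent=T
Step 4 (right): focus=B path=2 depth=1 children=[] left=['P', 'F'] right=[] parent=T
Step 5 (left): focus=F path=1 depth=1 children=['L', 'E'] left=['P'] right=['B'] parent=T
Step 6 (down 0): focus=L path=1/0 depth=2 children=[] left=[] right=['E'] parent=F
Step 7 (up): focus=F path=1 depth=1 children=['L', 'E'] left=['P'] right=['B'] parent=T
Step 8 (up): focus=T path=root depth=0 children=['P', 'F', 'B'] (at root)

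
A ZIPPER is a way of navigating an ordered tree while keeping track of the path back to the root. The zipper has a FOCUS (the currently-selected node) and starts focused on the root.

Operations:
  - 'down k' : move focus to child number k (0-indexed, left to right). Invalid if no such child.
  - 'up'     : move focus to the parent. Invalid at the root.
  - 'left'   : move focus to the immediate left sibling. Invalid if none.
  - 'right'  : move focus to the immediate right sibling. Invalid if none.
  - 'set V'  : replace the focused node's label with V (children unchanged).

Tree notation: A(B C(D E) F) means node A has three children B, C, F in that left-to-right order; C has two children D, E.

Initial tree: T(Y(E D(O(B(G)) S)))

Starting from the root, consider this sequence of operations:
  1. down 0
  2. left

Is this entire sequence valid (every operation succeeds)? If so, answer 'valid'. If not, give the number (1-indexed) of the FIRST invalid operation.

Step 1 (down 0): focus=Y path=0 depth=1 children=['E', 'D'] left=[] right=[] parent=T
Step 2 (left): INVALID

Answer: 2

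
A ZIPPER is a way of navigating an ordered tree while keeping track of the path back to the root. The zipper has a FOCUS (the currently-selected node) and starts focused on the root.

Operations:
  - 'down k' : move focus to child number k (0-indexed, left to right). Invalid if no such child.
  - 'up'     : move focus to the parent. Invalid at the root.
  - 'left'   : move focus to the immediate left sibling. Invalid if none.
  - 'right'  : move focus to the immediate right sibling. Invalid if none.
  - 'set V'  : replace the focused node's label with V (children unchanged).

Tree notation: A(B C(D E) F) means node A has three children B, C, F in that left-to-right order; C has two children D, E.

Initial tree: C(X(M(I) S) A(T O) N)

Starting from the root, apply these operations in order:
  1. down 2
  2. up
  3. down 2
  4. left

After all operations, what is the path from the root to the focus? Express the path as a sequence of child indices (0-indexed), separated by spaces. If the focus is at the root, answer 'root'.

Step 1 (down 2): focus=N path=2 depth=1 children=[] left=['X', 'A'] right=[] parent=C
Step 2 (up): focus=C path=root depth=0 children=['X', 'A', 'N'] (at root)
Step 3 (down 2): focus=N path=2 depth=1 children=[] left=['X', 'A'] right=[] parent=C
Step 4 (left): focus=A path=1 depth=1 children=['T', 'O'] left=['X'] right=['N'] parent=C

Answer: 1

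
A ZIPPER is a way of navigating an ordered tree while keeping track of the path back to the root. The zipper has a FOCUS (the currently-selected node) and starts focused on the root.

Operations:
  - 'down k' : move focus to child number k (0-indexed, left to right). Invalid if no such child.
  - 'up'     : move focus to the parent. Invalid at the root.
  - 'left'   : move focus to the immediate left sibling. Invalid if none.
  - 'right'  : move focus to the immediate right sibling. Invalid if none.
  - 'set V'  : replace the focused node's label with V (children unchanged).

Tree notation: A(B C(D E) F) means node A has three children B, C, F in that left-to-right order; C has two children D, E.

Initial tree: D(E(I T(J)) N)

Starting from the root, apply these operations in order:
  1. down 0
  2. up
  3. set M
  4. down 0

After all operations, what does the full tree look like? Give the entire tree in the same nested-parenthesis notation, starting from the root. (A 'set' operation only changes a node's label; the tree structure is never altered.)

Step 1 (down 0): focus=E path=0 depth=1 children=['I', 'T'] left=[] right=['N'] parent=D
Step 2 (up): focus=D path=root depth=0 children=['E', 'N'] (at root)
Step 3 (set M): focus=M path=root depth=0 children=['E', 'N'] (at root)
Step 4 (down 0): focus=E path=0 depth=1 children=['I', 'T'] left=[] right=['N'] parent=M

Answer: M(E(I T(J)) N)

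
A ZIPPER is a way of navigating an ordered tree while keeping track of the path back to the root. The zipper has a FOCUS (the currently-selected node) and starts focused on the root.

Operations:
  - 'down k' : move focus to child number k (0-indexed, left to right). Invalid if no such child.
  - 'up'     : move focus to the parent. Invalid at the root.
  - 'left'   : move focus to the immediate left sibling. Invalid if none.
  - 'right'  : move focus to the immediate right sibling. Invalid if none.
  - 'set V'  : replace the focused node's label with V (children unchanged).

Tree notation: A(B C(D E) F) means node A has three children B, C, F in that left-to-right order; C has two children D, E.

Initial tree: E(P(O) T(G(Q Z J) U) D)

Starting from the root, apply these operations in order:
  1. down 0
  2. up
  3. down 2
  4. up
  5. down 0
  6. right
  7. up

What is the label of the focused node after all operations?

Answer: E

Derivation:
Step 1 (down 0): focus=P path=0 depth=1 children=['O'] left=[] right=['T', 'D'] parent=E
Step 2 (up): focus=E path=root depth=0 children=['P', 'T', 'D'] (at root)
Step 3 (down 2): focus=D path=2 depth=1 children=[] left=['P', 'T'] right=[] parent=E
Step 4 (up): focus=E path=root depth=0 children=['P', 'T', 'D'] (at root)
Step 5 (down 0): focus=P path=0 depth=1 children=['O'] left=[] right=['T', 'D'] parent=E
Step 6 (right): focus=T path=1 depth=1 children=['G', 'U'] left=['P'] right=['D'] parent=E
Step 7 (up): focus=E path=root depth=0 children=['P', 'T', 'D'] (at root)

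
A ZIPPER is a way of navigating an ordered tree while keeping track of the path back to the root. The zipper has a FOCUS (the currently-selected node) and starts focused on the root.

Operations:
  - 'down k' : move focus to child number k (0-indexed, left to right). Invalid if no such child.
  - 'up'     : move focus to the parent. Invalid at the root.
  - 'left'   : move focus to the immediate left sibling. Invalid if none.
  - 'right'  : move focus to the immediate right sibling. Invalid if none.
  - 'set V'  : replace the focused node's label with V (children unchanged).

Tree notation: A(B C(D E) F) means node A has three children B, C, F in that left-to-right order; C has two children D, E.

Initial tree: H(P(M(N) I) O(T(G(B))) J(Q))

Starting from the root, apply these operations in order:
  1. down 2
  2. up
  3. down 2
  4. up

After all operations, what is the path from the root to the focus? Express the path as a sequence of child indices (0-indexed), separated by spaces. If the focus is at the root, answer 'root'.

Step 1 (down 2): focus=J path=2 depth=1 children=['Q'] left=['P', 'O'] right=[] parent=H
Step 2 (up): focus=H path=root depth=0 children=['P', 'O', 'J'] (at root)
Step 3 (down 2): focus=J path=2 depth=1 children=['Q'] left=['P', 'O'] right=[] parent=H
Step 4 (up): focus=H path=root depth=0 children=['P', 'O', 'J'] (at root)

Answer: root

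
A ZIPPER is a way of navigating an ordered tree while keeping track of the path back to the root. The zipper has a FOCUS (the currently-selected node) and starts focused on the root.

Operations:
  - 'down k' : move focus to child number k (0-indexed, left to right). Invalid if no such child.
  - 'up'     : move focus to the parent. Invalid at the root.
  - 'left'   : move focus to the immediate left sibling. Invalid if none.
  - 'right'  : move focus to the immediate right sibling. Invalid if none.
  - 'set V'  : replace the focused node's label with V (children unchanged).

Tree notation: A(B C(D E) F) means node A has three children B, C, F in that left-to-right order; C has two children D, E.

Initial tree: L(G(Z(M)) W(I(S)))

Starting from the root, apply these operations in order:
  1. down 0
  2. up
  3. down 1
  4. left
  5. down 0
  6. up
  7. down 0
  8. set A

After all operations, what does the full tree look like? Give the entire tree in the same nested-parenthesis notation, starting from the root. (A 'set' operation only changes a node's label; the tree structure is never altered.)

Step 1 (down 0): focus=G path=0 depth=1 children=['Z'] left=[] right=['W'] parent=L
Step 2 (up): focus=L path=root depth=0 children=['G', 'W'] (at root)
Step 3 (down 1): focus=W path=1 depth=1 children=['I'] left=['G'] right=[] parent=L
Step 4 (left): focus=G path=0 depth=1 children=['Z'] left=[] right=['W'] parent=L
Step 5 (down 0): focus=Z path=0/0 depth=2 children=['M'] left=[] right=[] parent=G
Step 6 (up): focus=G path=0 depth=1 children=['Z'] left=[] right=['W'] parent=L
Step 7 (down 0): focus=Z path=0/0 depth=2 children=['M'] left=[] right=[] parent=G
Step 8 (set A): focus=A path=0/0 depth=2 children=['M'] left=[] right=[] parent=G

Answer: L(G(A(M)) W(I(S)))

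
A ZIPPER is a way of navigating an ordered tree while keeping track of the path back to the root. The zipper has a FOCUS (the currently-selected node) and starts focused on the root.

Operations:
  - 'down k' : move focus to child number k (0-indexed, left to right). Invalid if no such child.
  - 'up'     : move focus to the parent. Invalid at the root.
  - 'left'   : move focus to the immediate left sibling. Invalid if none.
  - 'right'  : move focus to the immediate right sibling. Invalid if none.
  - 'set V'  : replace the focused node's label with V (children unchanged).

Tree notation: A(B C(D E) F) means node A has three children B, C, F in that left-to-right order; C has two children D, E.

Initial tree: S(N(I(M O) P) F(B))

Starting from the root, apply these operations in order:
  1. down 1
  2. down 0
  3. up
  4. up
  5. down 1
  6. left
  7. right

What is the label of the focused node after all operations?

Answer: F

Derivation:
Step 1 (down 1): focus=F path=1 depth=1 children=['B'] left=['N'] right=[] parent=S
Step 2 (down 0): focus=B path=1/0 depth=2 children=[] left=[] right=[] parent=F
Step 3 (up): focus=F path=1 depth=1 children=['B'] left=['N'] right=[] parent=S
Step 4 (up): focus=S path=root depth=0 children=['N', 'F'] (at root)
Step 5 (down 1): focus=F path=1 depth=1 children=['B'] left=['N'] right=[] parent=S
Step 6 (left): focus=N path=0 depth=1 children=['I', 'P'] left=[] right=['F'] parent=S
Step 7 (right): focus=F path=1 depth=1 children=['B'] left=['N'] right=[] parent=S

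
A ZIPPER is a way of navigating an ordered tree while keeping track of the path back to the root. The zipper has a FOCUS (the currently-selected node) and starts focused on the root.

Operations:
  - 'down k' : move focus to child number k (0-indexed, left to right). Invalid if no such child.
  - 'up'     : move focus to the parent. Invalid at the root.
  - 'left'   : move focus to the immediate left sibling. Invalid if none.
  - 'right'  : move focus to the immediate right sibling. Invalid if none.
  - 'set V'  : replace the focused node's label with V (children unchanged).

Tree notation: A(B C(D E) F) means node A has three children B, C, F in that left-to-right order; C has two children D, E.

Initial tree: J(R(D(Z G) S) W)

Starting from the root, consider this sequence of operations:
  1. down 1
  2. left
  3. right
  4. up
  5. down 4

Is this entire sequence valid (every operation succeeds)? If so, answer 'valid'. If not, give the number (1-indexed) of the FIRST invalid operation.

Answer: 5

Derivation:
Step 1 (down 1): focus=W path=1 depth=1 children=[] left=['R'] right=[] parent=J
Step 2 (left): focus=R path=0 depth=1 children=['D', 'S'] left=[] right=['W'] parent=J
Step 3 (right): focus=W path=1 depth=1 children=[] left=['R'] right=[] parent=J
Step 4 (up): focus=J path=root depth=0 children=['R', 'W'] (at root)
Step 5 (down 4): INVALID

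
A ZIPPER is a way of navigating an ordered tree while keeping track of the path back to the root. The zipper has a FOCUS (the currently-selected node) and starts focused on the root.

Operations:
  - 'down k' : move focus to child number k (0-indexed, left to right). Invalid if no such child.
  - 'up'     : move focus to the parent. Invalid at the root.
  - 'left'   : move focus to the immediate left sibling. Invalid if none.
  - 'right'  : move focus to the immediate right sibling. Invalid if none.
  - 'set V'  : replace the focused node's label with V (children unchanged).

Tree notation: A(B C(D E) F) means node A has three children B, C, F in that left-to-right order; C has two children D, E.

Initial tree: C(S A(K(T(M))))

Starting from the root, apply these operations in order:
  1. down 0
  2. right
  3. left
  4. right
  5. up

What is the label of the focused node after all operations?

Answer: C

Derivation:
Step 1 (down 0): focus=S path=0 depth=1 children=[] left=[] right=['A'] parent=C
Step 2 (right): focus=A path=1 depth=1 children=['K'] left=['S'] right=[] parent=C
Step 3 (left): focus=S path=0 depth=1 children=[] left=[] right=['A'] parent=C
Step 4 (right): focus=A path=1 depth=1 children=['K'] left=['S'] right=[] parent=C
Step 5 (up): focus=C path=root depth=0 children=['S', 'A'] (at root)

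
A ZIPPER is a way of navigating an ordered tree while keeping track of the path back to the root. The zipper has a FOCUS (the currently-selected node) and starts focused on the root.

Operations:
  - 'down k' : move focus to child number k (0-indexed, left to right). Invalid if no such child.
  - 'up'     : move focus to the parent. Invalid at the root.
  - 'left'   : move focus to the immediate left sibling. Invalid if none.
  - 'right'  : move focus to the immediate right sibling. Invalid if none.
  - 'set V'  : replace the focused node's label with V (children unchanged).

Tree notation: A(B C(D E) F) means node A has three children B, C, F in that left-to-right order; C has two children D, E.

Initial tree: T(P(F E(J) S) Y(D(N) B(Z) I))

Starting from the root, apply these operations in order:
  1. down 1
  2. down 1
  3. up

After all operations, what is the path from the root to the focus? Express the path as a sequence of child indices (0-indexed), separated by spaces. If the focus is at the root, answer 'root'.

Step 1 (down 1): focus=Y path=1 depth=1 children=['D', 'B', 'I'] left=['P'] right=[] parent=T
Step 2 (down 1): focus=B path=1/1 depth=2 children=['Z'] left=['D'] right=['I'] parent=Y
Step 3 (up): focus=Y path=1 depth=1 children=['D', 'B', 'I'] left=['P'] right=[] parent=T

Answer: 1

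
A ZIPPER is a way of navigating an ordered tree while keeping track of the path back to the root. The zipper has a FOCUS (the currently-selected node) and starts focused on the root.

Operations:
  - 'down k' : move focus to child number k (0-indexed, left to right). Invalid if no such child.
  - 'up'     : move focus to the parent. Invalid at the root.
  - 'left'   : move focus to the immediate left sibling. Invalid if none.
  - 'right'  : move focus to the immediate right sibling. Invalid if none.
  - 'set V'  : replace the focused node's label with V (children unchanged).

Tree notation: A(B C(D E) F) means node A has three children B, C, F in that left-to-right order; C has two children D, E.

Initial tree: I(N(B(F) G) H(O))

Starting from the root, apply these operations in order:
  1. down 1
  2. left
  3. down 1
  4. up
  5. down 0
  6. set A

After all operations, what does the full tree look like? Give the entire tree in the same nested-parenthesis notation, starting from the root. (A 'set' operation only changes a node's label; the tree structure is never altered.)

Step 1 (down 1): focus=H path=1 depth=1 children=['O'] left=['N'] right=[] parent=I
Step 2 (left): focus=N path=0 depth=1 children=['B', 'G'] left=[] right=['H'] parent=I
Step 3 (down 1): focus=G path=0/1 depth=2 children=[] left=['B'] right=[] parent=N
Step 4 (up): focus=N path=0 depth=1 children=['B', 'G'] left=[] right=['H'] parent=I
Step 5 (down 0): focus=B path=0/0 depth=2 children=['F'] left=[] right=['G'] parent=N
Step 6 (set A): focus=A path=0/0 depth=2 children=['F'] left=[] right=['G'] parent=N

Answer: I(N(A(F) G) H(O))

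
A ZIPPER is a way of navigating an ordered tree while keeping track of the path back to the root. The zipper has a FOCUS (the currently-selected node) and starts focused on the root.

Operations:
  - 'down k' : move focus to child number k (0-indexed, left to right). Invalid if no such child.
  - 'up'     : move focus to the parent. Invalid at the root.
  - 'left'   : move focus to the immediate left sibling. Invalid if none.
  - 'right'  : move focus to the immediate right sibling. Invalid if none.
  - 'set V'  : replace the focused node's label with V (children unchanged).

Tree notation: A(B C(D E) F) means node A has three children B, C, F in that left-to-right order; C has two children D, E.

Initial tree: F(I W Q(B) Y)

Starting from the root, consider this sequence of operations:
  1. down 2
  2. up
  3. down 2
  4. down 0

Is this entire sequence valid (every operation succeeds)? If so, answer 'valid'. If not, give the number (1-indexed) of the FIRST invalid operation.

Answer: valid

Derivation:
Step 1 (down 2): focus=Q path=2 depth=1 children=['B'] left=['I', 'W'] right=['Y'] parent=F
Step 2 (up): focus=F path=root depth=0 children=['I', 'W', 'Q', 'Y'] (at root)
Step 3 (down 2): focus=Q path=2 depth=1 children=['B'] left=['I', 'W'] right=['Y'] parent=F
Step 4 (down 0): focus=B path=2/0 depth=2 children=[] left=[] right=[] parent=Q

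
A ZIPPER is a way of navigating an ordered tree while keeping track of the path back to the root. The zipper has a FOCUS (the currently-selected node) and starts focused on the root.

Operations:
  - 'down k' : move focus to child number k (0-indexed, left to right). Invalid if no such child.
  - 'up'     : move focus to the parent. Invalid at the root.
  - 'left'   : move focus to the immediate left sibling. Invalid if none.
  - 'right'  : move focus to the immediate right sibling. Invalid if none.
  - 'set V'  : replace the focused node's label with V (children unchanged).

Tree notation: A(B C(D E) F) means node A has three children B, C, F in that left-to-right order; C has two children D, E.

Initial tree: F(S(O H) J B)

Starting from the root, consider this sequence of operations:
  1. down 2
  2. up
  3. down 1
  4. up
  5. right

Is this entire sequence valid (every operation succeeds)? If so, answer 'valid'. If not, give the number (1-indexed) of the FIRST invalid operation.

Answer: 5

Derivation:
Step 1 (down 2): focus=B path=2 depth=1 children=[] left=['S', 'J'] right=[] parent=F
Step 2 (up): focus=F path=root depth=0 children=['S', 'J', 'B'] (at root)
Step 3 (down 1): focus=J path=1 depth=1 children=[] left=['S'] right=['B'] parent=F
Step 4 (up): focus=F path=root depth=0 children=['S', 'J', 'B'] (at root)
Step 5 (right): INVALID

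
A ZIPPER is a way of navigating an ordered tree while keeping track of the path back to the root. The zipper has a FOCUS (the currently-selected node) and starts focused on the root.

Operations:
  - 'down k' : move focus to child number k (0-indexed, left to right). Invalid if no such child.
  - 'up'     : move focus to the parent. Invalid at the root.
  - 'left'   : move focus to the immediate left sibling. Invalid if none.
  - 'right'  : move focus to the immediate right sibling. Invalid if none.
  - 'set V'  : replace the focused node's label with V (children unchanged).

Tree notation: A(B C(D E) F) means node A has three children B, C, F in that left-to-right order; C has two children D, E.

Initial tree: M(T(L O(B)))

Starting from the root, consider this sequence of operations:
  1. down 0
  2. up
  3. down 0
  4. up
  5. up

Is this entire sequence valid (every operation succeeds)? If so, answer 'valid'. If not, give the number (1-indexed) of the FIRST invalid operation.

Answer: 5

Derivation:
Step 1 (down 0): focus=T path=0 depth=1 children=['L', 'O'] left=[] right=[] parent=M
Step 2 (up): focus=M path=root depth=0 children=['T'] (at root)
Step 3 (down 0): focus=T path=0 depth=1 children=['L', 'O'] left=[] right=[] parent=M
Step 4 (up): focus=M path=root depth=0 children=['T'] (at root)
Step 5 (up): INVALID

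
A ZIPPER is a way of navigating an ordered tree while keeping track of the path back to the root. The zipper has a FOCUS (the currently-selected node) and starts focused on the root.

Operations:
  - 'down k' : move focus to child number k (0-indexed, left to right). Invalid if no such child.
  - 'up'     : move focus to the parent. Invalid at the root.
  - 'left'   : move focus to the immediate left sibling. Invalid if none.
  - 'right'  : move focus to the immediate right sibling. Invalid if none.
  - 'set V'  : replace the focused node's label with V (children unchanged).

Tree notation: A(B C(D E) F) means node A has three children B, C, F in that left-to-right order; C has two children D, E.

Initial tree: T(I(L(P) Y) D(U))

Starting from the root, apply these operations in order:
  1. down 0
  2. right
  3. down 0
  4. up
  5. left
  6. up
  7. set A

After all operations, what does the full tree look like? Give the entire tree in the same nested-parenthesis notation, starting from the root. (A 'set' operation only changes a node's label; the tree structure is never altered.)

Answer: A(I(L(P) Y) D(U))

Derivation:
Step 1 (down 0): focus=I path=0 depth=1 children=['L', 'Y'] left=[] right=['D'] parent=T
Step 2 (right): focus=D path=1 depth=1 children=['U'] left=['I'] right=[] parent=T
Step 3 (down 0): focus=U path=1/0 depth=2 children=[] left=[] right=[] parent=D
Step 4 (up): focus=D path=1 depth=1 children=['U'] left=['I'] right=[] parent=T
Step 5 (left): focus=I path=0 depth=1 children=['L', 'Y'] left=[] right=['D'] parent=T
Step 6 (up): focus=T path=root depth=0 children=['I', 'D'] (at root)
Step 7 (set A): focus=A path=root depth=0 children=['I', 'D'] (at root)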